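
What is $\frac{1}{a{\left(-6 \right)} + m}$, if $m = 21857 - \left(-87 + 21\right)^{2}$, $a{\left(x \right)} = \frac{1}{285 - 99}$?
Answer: $\frac{186}{3255187} \approx 5.714 \cdot 10^{-5}$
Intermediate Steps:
$a{\left(x \right)} = \frac{1}{186}$ ($a{\left(x \right)} = \frac{1}{285 - 99} = \frac{1}{186}$)
$m = 17501$ ($m = 21857 - \left(-66\right)^{2} = 21857 - 4356 = 17501$)
$\frac{1}{a{\left(-6 \right)} + m} = \frac{1}{\frac{1}{186} + 17501} = \frac{1}{\frac{3255187}{186}} = \frac{186}{3255187}$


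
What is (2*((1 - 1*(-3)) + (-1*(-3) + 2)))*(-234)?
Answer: -4212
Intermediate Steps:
(2*((1 - 1*(-3)) + (-1*(-3) + 2)))*(-234) = (2*((1 + 3) + (3 + 2)))*(-234) = (2*(4 + 5))*(-234) = (2*9)*(-234) = 18*(-234) = -4212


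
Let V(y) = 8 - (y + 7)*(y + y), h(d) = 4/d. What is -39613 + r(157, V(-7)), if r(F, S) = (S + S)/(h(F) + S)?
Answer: -12477467/315 ≈ -39611.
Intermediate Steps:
V(y) = 8 - 2*y*(7 + y) (V(y) = 8 - (7 + y)*2*y = 8 - 2*y*(7 + y))
r(F, S) = 2*S/(S + 4/F) (r(F, S) = (S + S)/(4/F + S) = (2*S)/(S + 4/F) = 2*S/(S + 4/F))
-39613 + r(157, V(-7)) = -39613 + 2*157*(8 - 14*(-7) - 2*(-7)²)/(4 + 157*(8 - 14*(-7) - 2*(-7)²)) = -39613 + 2*157*(8 + 98 - 2*49)/(4 + 157*(8 + 98 - 2*49)) = -39613 + 2*157*(8 + 98 - 98)/(4 + 157*(8 + 98 - 98)) = -39613 + 2*157*8/(4 + 157*8) = -39613 + 2*157*8/(4 + 1256) = -39613 + 2*157*8/1260 = -39613 + 2*157*8*(1/1260) = -39613 + 628/315 = -12477467/315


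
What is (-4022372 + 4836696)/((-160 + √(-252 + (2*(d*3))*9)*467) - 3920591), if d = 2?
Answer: -354751293036/1708035534313 - 1521157232*I/5124106602939 ≈ -0.2077 - 0.00029686*I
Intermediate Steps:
(-4022372 + 4836696)/((-160 + √(-252 + (2*(d*3))*9)*467) - 3920591) = (-4022372 + 4836696)/((-160 + √(-252 + (2*(2*3))*9)*467) - 3920591) = 814324/((-160 + √(-252 + (2*6)*9)*467) - 3920591) = 814324/((-160 + √(-252 + 12*9)*467) - 3920591) = 814324/((-160 + √(-252 + 108)*467) - 3920591) = 814324/((-160 + √(-144)*467) - 3920591) = 814324/((-160 + (12*I)*467) - 3920591) = 814324/((-160 + 5604*I) - 3920591) = 814324/(-3920751 + 5604*I) = 814324*((-3920751 - 5604*I)/15372319808817) = 814324*(-3920751 - 5604*I)/15372319808817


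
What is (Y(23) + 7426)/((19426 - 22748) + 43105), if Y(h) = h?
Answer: 2483/13261 ≈ 0.18724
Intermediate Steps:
(Y(23) + 7426)/((19426 - 22748) + 43105) = (23 + 7426)/((19426 - 22748) + 43105) = 7449/(-3322 + 43105) = 7449/39783 = 7449*(1/39783) = 2483/13261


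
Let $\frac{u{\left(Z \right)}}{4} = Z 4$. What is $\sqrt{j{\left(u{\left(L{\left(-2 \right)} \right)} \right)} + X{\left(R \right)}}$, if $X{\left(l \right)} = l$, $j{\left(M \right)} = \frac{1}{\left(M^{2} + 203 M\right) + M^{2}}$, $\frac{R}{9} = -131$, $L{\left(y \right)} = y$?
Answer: $\frac{i \sqrt{1457885654}}{1112} \approx 34.337 i$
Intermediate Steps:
$R = -1179$ ($R = 9 \left(-131\right) = -1179$)
$u{\left(Z \right)} = 16 Z$ ($u{\left(Z \right)} = 4 Z 4 = 4 \cdot 4 Z = 16 Z$)
$j{\left(M \right)} = \frac{1}{2 M^{2} + 203 M}$
$\sqrt{j{\left(u{\left(L{\left(-2 \right)} \right)} \right)} + X{\left(R \right)}} = \sqrt{\frac{1}{16 \left(-2\right) \left(203 + 2 \cdot 16 \left(-2\right)\right)} - 1179} = \sqrt{\frac{1}{\left(-32\right) \left(203 + 2 \left(-32\right)\right)} - 1179} = \sqrt{- \frac{1}{32 \left(203 - 64\right)} - 1179} = \sqrt{- \frac{1}{32 \cdot 139} - 1179} = \sqrt{\left(- \frac{1}{32}\right) \frac{1}{139} - 1179} = \sqrt{- \frac{1}{4448} - 1179} = \sqrt{- \frac{5244193}{4448}} = \frac{i \sqrt{1457885654}}{1112}$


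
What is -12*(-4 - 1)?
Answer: 60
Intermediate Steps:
-12*(-4 - 1) = -12*(-5) = -1*(-60) = 60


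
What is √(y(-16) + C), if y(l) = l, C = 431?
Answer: √415 ≈ 20.372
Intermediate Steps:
√(y(-16) + C) = √(-16 + 431) = √415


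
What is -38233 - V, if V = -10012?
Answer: -28221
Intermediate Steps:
-38233 - V = -38233 - 1*(-10012) = -38233 + 10012 = -28221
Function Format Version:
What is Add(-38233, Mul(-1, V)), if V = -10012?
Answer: -28221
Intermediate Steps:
Add(-38233, Mul(-1, V)) = Add(-38233, Mul(-1, -10012)) = Add(-38233, 10012) = -28221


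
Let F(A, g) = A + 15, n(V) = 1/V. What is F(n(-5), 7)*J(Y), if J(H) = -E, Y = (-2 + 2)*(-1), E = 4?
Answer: -296/5 ≈ -59.200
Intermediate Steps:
Y = 0 (Y = 0*(-1) = 0)
J(H) = -4 (J(H) = -1*4 = -4)
F(A, g) = 15 + A
F(n(-5), 7)*J(Y) = (15 + 1/(-5))*(-4) = (15 - ⅕)*(-4) = (74/5)*(-4) = -296/5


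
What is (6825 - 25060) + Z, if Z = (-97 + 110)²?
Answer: -18066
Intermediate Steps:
Z = 169 (Z = 13² = 169)
(6825 - 25060) + Z = (6825 - 25060) + 169 = -18235 + 169 = -18066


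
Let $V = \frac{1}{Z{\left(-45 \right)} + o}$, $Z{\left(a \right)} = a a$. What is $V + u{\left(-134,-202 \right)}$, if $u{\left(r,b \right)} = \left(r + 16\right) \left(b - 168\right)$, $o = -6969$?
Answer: $\frac{215855039}{4944} \approx 43660.0$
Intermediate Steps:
$u{\left(r,b \right)} = \left(-168 + b\right) \left(16 + r\right)$ ($u{\left(r,b \right)} = \left(16 + r\right) \left(-168 + b\right) = \left(-168 + b\right) \left(16 + r\right)$)
$Z{\left(a \right)} = a^{2}$
$V = - \frac{1}{4944}$ ($V = \frac{1}{\left(-45\right)^{2} - 6969} = \frac{1}{2025 - 6969} = \frac{1}{-4944} = - \frac{1}{4944} \approx -0.00020227$)
$V + u{\left(-134,-202 \right)} = - \frac{1}{4944} - -43660 = - \frac{1}{4944} + \left(-2688 + 22512 - 3232 + 27068\right) = - \frac{1}{4944} + 43660 = \frac{215855039}{4944}$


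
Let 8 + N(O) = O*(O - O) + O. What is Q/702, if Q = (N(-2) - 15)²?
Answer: 625/702 ≈ 0.89031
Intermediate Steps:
N(O) = -8 + O (N(O) = -8 + (O*(O - O) + O) = -8 + (O*0 + O) = -8 + (0 + O) = -8 + O)
Q = 625 (Q = ((-8 - 2) - 15)² = (-10 - 15)² = (-25)² = 625)
Q/702 = 625/702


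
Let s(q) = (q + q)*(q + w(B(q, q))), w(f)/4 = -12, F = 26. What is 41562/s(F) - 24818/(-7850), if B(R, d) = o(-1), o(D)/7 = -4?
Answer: -74467477/2245100 ≈ -33.169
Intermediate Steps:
o(D) = -28 (o(D) = 7*(-4) = -28)
B(R, d) = -28
w(f) = -48 (w(f) = 4*(-12) = -48)
s(q) = 2*q*(-48 + q) (s(q) = (q + q)*(q - 48) = (2*q)*(-48 + q) = 2*q*(-48 + q))
41562/s(F) - 24818/(-7850) = 41562/((2*26*(-48 + 26))) - 24818/(-7850) = 41562/((2*26*(-22))) - 24818*(-1/7850) = 41562/(-1144) + 12409/3925 = 41562*(-1/1144) + 12409/3925 = -20781/572 + 12409/3925 = -74467477/2245100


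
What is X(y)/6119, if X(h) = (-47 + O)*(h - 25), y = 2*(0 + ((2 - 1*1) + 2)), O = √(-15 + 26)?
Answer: 893/6119 - 19*√11/6119 ≈ 0.13564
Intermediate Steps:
O = √11 ≈ 3.3166
y = 6 (y = 2*(0 + ((2 - 1) + 2)) = 2*(0 + (1 + 2)) = 2*(0 + 3) = 2*3 = 6)
X(h) = (-47 + √11)*(-25 + h) (X(h) = (-47 + √11)*(h - 25) = (-47 + √11)*(-25 + h))
X(y)/6119 = (1175 - 47*6 - 25*√11 + 6*√11)/6119 = (1175 - 282 - 25*√11 + 6*√11)*(1/6119) = (893 - 19*√11)*(1/6119) = 893/6119 - 19*√11/6119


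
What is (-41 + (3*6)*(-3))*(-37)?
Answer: 3515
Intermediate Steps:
(-41 + (3*6)*(-3))*(-37) = (-41 + 18*(-3))*(-37) = (-41 - 54)*(-37) = -95*(-37) = 3515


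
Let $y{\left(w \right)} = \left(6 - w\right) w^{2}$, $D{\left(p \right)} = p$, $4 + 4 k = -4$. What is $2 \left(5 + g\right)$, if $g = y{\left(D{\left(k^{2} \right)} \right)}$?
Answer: $74$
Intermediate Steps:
$k = -2$ ($k = -1 + \frac{1}{4} \left(-4\right) = -1 - 1 = -2$)
$y{\left(w \right)} = w^{2} \left(6 - w\right)$
$g = 32$ ($g = \left(\left(-2\right)^{2}\right)^{2} \left(6 - \left(-2\right)^{2}\right) = 4^{2} \left(6 - 4\right) = 16 \left(6 - 4\right) = 16 \cdot 2 = 32$)
$2 \left(5 + g\right) = 2 \left(5 + 32\right) = 2 \cdot 37 = 74$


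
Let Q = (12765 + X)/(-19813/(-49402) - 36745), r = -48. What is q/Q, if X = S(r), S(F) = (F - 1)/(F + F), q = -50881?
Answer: 260787035244528/1780635517 ≈ 1.4646e+5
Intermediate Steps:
S(F) = (-1 + F)/(2*F) (S(F) = (-1 + F)/((2*F)) = (-1 + F)*(1/(2*F)) = (-1 + F)/(2*F))
X = 49/96 (X = (1/2)*(-1 - 48)/(-48) = (1/2)*(-1/48)*(-49) = 49/96 ≈ 0.51042)
Q = -30270803789/87132320496 (Q = (12765 + 49/96)/(-19813/(-49402) - 36745) = 1225489/(96*(-19813*(-1/49402) - 36745)) = 1225489/(96*(19813/49402 - 36745)) = 1225489/(96*(-1815256677/49402)) = (1225489/96)*(-49402/1815256677) = -30270803789/87132320496 ≈ -0.34741)
q/Q = -50881/(-30270803789/87132320496) = -50881*(-87132320496/30270803789) = 260787035244528/1780635517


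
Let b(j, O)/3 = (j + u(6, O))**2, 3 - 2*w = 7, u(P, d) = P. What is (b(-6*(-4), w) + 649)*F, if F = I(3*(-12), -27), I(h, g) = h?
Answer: -120564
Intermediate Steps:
w = -2 (w = 3/2 - 1/2*7 = 3/2 - 7/2 = -2)
b(j, O) = 3*(6 + j)**2 (b(j, O) = 3*(j + 6)**2 = 3*(6 + j)**2)
F = -36 (F = 3*(-12) = -36)
(b(-6*(-4), w) + 649)*F = (3*(6 - 6*(-4))**2 + 649)*(-36) = (3*(6 + 24)**2 + 649)*(-36) = (3*30**2 + 649)*(-36) = (3*900 + 649)*(-36) = (2700 + 649)*(-36) = 3349*(-36) = -120564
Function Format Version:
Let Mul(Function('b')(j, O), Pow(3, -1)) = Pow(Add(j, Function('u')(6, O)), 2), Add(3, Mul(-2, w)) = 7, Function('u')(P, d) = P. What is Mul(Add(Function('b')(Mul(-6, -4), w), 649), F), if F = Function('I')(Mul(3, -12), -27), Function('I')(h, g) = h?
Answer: -120564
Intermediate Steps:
w = -2 (w = Add(Rational(3, 2), Mul(Rational(-1, 2), 7)) = Add(Rational(3, 2), Rational(-7, 2)) = -2)
Function('b')(j, O) = Mul(3, Pow(Add(6, j), 2)) (Function('b')(j, O) = Mul(3, Pow(Add(j, 6), 2)) = Mul(3, Pow(Add(6, j), 2)))
F = -36 (F = Mul(3, -12) = -36)
Mul(Add(Function('b')(Mul(-6, -4), w), 649), F) = Mul(Add(Mul(3, Pow(Add(6, Mul(-6, -4)), 2)), 649), -36) = Mul(Add(Mul(3, Pow(Add(6, 24), 2)), 649), -36) = Mul(Add(Mul(3, Pow(30, 2)), 649), -36) = Mul(Add(Mul(3, 900), 649), -36) = Mul(Add(2700, 649), -36) = Mul(3349, -36) = -120564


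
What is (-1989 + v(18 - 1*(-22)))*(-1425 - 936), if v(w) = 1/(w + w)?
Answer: 375679959/80 ≈ 4.6960e+6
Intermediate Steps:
v(w) = 1/(2*w)
(-1989 + v(18 - 1*(-22)))*(-1425 - 936) = (-1989 + 1/(2*(18 - 1*(-22))))*(-1425 - 936) = (-1989 + 1/(2*(18 + 22)))*(-2361) = (-1989 + (½)/40)*(-2361) = (-1989 + (½)*(1/40))*(-2361) = (-1989 + 1/80)*(-2361) = -159119/80*(-2361) = 375679959/80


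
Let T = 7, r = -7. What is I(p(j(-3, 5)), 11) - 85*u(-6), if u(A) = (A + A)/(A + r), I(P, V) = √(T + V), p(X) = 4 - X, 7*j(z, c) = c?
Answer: -1020/13 + 3*√2 ≈ -74.219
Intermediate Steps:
j(z, c) = c/7
I(P, V) = √(7 + V)
u(A) = 2*A/(-7 + A) (u(A) = (A + A)/(A - 7) = (2*A)/(-7 + A) = 2*A/(-7 + A))
I(p(j(-3, 5)), 11) - 85*u(-6) = √(7 + 11) - 170*(-6)/(-7 - 6) = √18 - 170*(-6)/(-13) = 3*√2 - 170*(-6)*(-1)/13 = 3*√2 - 85*12/13 = 3*√2 - 1020/13 = -1020/13 + 3*√2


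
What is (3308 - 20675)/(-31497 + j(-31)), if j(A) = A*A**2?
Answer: 17367/61288 ≈ 0.28337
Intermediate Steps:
j(A) = A**3
(3308 - 20675)/(-31497 + j(-31)) = (3308 - 20675)/(-31497 + (-31)**3) = -17367/(-31497 - 29791) = -17367/(-61288) = -17367*(-1/61288) = 17367/61288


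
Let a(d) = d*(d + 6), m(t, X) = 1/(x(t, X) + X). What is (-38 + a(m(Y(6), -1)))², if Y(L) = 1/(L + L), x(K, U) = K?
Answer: 27520516/14641 ≈ 1879.7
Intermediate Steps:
Y(L) = 1/(2*L)
m(t, X) = 1/(X + t) (m(t, X) = 1/(t + X) = 1/(X + t))
a(d) = d*(6 + d)
(-38 + a(m(Y(6), -1)))² = (-38 + (6 + 1/(-1 + (½)/6))/(-1 + (½)/6))² = (-38 + (6 + 1/(-1 + (½)*(⅙)))/(-1 + (½)*(⅙)))² = (-38 + (6 + 1/(-1 + 1/12))/(-1 + 1/12))² = (-38 + (6 + 1/(-11/12))/(-11/12))² = (-38 - 12*(6 - 12/11)/11)² = (-38 - 12/11*54/11)² = (-38 - 648/121)² = (-5246/121)² = 27520516/14641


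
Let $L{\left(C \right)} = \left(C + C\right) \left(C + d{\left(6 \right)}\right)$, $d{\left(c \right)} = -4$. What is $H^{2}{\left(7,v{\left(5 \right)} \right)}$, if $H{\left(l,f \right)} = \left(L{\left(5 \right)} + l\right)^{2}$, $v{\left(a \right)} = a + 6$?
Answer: $83521$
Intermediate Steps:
$L{\left(C \right)} = 2 C \left(-4 + C\right)$ ($L{\left(C \right)} = \left(C + C\right) \left(C - 4\right) = 2 C \left(-4 + C\right)$)
$v{\left(a \right)} = 6 + a$
$H{\left(l,f \right)} = \left(10 + l\right)^{2}$ ($H{\left(l,f \right)} = \left(2 \cdot 5 \left(-4 + 5\right) + l\right)^{2} = \left(2 \cdot 5 \cdot 1 + l\right)^{2} = \left(10 + l\right)^{2}$)
$H^{2}{\left(7,v{\left(5 \right)} \right)} = \left(\left(10 + 7\right)^{2}\right)^{2} = \left(17^{2}\right)^{2} = 289^{2} = 83521$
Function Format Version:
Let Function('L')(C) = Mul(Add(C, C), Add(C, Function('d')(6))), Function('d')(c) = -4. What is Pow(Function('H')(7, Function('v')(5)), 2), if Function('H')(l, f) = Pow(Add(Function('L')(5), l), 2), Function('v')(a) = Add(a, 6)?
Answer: 83521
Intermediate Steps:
Function('L')(C) = Mul(2, C, Add(-4, C)) (Function('L')(C) = Mul(Add(C, C), Add(C, -4)) = Mul(Mul(2, C), Add(-4, C)) = Mul(2, C, Add(-4, C)))
Function('v')(a) = Add(6, a)
Function('H')(l, f) = Pow(Add(10, l), 2) (Function('H')(l, f) = Pow(Add(Mul(2, 5, Add(-4, 5)), l), 2) = Pow(Add(Mul(2, 5, 1), l), 2) = Pow(Add(10, l), 2))
Pow(Function('H')(7, Function('v')(5)), 2) = Pow(Pow(Add(10, 7), 2), 2) = Pow(Pow(17, 2), 2) = Pow(289, 2) = 83521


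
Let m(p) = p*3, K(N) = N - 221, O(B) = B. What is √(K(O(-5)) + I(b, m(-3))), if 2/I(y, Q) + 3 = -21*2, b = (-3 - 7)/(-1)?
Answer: 2*I*√12715/15 ≈ 15.035*I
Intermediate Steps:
b = 10 (b = -10*(-1) = 10)
K(N) = -221 + N
m(p) = 3*p
I(y, Q) = -2/45 (I(y, Q) = 2/(-3 - 21*2) = 2/(-3 - 42) = 2/(-45) = 2*(-1/45) = -2/45)
√(K(O(-5)) + I(b, m(-3))) = √((-221 - 5) - 2/45) = √(-226 - 2/45) = √(-10172/45) = 2*I*√12715/15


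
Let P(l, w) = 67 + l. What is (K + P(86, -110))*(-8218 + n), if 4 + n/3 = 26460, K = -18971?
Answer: -1338900700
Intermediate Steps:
n = 79368 (n = -12 + 3*26460 = -12 + 79380 = 79368)
(K + P(86, -110))*(-8218 + n) = (-18971 + (67 + 86))*(-8218 + 79368) = (-18971 + 153)*71150 = -18818*71150 = -1338900700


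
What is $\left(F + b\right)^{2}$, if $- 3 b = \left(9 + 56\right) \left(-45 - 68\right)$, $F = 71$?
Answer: $\frac{57123364}{9} \approx 6.347 \cdot 10^{6}$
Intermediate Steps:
$b = \frac{7345}{3}$ ($b = - \frac{\left(9 + 56\right) \left(-45 - 68\right)}{3} = - \frac{65 \left(-113\right)}{3} = \left(- \frac{1}{3}\right) \left(-7345\right) = \frac{7345}{3} \approx 2448.3$)
$\left(F + b\right)^{2} = \left(71 + \frac{7345}{3}\right)^{2} = \left(\frac{7558}{3}\right)^{2} = \frac{57123364}{9}$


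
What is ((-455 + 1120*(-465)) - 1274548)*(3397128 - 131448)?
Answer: -5864517941040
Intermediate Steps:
((-455 + 1120*(-465)) - 1274548)*(3397128 - 131448) = ((-455 - 520800) - 1274548)*3265680 = (-521255 - 1274548)*3265680 = -1795803*3265680 = -5864517941040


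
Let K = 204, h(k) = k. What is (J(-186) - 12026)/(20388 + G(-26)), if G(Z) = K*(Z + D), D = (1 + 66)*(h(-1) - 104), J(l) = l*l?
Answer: -11285/710028 ≈ -0.015894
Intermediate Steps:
J(l) = l²
D = -7035 (D = (1 + 66)*(-1 - 104) = 67*(-105) = -7035)
G(Z) = -1435140 + 204*Z (G(Z) = 204*(Z - 7035) = 204*(-7035 + Z) = -1435140 + 204*Z)
(J(-186) - 12026)/(20388 + G(-26)) = ((-186)² - 12026)/(20388 + (-1435140 + 204*(-26))) = (34596 - 12026)/(20388 + (-1435140 - 5304)) = 22570/(20388 - 1440444) = 22570/(-1420056) = 22570*(-1/1420056) = -11285/710028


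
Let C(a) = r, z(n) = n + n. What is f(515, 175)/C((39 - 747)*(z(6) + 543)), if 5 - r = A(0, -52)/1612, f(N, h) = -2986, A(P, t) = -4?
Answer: -601679/1008 ≈ -596.90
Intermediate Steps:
z(n) = 2*n
r = 2016/403 (r = 5 - (-4)/1612 = 5 - 1*(-1/403) = 5 + 1/403 = 2016/403 ≈ 5.0025)
C(a) = 2016/403
f(515, 175)/C((39 - 747)*(z(6) + 543)) = -2986/2016/403 = -2986*403/2016 = -601679/1008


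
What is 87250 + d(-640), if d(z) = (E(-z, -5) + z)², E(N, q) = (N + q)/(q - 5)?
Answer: 2328649/4 ≈ 5.8216e+5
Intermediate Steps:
E(N, q) = (N + q)/(-5 + q)
d(z) = (½ + 11*z/10)² (d(z) = ((-z - 5)/(-5 - 5) + z)² = ((-5 - z)/(-10) + z)² = (-(-5 - z)/10 + z)² = ((½ + z/10) + z)² = (½ + 11*z/10)²)
87250 + d(-640) = 87250 + (5 + 11*(-640))²/100 = 87250 + (5 - 7040)²/100 = 87250 + (1/100)*(-7035)² = 87250 + (1/100)*49491225 = 87250 + 1979649/4 = 2328649/4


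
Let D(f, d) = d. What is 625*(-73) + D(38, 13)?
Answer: -45612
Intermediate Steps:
625*(-73) + D(38, 13) = 625*(-73) + 13 = -45625 + 13 = -45612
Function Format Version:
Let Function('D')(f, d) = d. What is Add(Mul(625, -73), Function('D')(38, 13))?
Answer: -45612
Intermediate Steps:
Add(Mul(625, -73), Function('D')(38, 13)) = Add(Mul(625, -73), 13) = Add(-45625, 13) = -45612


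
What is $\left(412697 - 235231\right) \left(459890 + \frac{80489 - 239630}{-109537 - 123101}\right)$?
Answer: $\frac{3164456849485471}{38773} \approx 8.1615 \cdot 10^{10}$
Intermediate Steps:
$\left(412697 - 235231\right) \left(459890 + \frac{80489 - 239630}{-109537 - 123101}\right) = 177466 \left(459890 - \frac{159141}{-232638}\right) = 177466 \left(459890 - - \frac{53047}{77546}\right) = 177466 \left(459890 + \frac{53047}{77546}\right) = 177466 \cdot \frac{35662682987}{77546} = \frac{3164456849485471}{38773}$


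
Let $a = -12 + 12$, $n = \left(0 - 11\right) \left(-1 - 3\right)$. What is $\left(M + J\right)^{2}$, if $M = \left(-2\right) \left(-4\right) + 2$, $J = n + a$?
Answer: $2916$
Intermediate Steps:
$n = 44$ ($n = \left(-11\right) \left(-4\right) = 44$)
$a = 0$
$J = 44$ ($J = 44 + 0 = 44$)
$M = 10$ ($M = 8 + 2 = 10$)
$\left(M + J\right)^{2} = \left(10 + 44\right)^{2} = 54^{2} = 2916$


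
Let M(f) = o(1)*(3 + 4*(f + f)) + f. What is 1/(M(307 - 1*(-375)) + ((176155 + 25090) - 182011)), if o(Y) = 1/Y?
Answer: 1/25375 ≈ 3.9409e-5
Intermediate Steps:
M(f) = 3 + 9*f (M(f) = (3 + 4*(f + f))/1 + f = 1*(3 + 4*(2*f)) + f = 1*(3 + 8*f) + f = (3 + 8*f) + f = 3 + 9*f)
1/(M(307 - 1*(-375)) + ((176155 + 25090) - 182011)) = 1/((3 + 9*(307 - 1*(-375))) + ((176155 + 25090) - 182011)) = 1/((3 + 9*(307 + 375)) + (201245 - 182011)) = 1/((3 + 9*682) + 19234) = 1/((3 + 6138) + 19234) = 1/(6141 + 19234) = 1/25375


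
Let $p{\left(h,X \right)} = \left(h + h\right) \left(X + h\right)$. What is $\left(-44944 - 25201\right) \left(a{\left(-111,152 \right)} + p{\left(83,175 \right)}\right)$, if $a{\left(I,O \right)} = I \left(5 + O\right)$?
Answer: $-1781753145$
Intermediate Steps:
$p{\left(h,X \right)} = 2 h \left(X + h\right)$
$\left(-44944 - 25201\right) \left(a{\left(-111,152 \right)} + p{\left(83,175 \right)}\right) = \left(-44944 - 25201\right) \left(- 111 \left(5 + 152\right) + 2 \cdot 83 \left(175 + 83\right)\right) = - 70145 \left(\left(-111\right) 157 + 2 \cdot 83 \cdot 258\right) = - 70145 \left(-17427 + 42828\right) = \left(-70145\right) 25401 = -1781753145$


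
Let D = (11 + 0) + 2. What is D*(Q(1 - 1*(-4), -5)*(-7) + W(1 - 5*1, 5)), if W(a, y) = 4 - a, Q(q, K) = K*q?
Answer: 2379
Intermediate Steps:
D = 13 (D = 11 + 2 = 13)
D*(Q(1 - 1*(-4), -5)*(-7) + W(1 - 5*1, 5)) = 13*(-5*(1 - 1*(-4))*(-7) + (4 - (1 - 5*1))) = 13*(-5*(1 + 4)*(-7) + (4 - (1 - 5))) = 13*(-5*5*(-7) + (4 - 1*(-4))) = 13*(-25*(-7) + (4 + 4)) = 13*(175 + 8) = 13*183 = 2379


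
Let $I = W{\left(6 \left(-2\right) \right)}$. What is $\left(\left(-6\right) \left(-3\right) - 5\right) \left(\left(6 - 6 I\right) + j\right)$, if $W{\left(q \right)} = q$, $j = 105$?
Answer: $2379$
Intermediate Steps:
$I = -12$ ($I = 6 \left(-2\right) = -12$)
$\left(\left(-6\right) \left(-3\right) - 5\right) \left(\left(6 - 6 I\right) + j\right) = \left(\left(-6\right) \left(-3\right) - 5\right) \left(\left(6 - -72\right) + 105\right) = \left(18 - 5\right) \left(\left(6 + 72\right) + 105\right) = 13 \left(78 + 105\right) = 13 \cdot 183 = 2379$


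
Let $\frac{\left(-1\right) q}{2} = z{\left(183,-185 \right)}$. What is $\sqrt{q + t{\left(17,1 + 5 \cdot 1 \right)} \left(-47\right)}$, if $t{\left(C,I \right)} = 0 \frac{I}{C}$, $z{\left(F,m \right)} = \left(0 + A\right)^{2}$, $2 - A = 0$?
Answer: $2 i \sqrt{2} \approx 2.8284 i$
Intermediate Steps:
$A = 2$ ($A = 2 - 0 = 2 + 0 = 2$)
$z{\left(F,m \right)} = 4$ ($z{\left(F,m \right)} = \left(0 + 2\right)^{2} = 2^{2} = 4$)
$q = -8$ ($q = \left(-2\right) 4 = -8$)
$t{\left(C,I \right)} = 0$
$\sqrt{q + t{\left(17,1 + 5 \cdot 1 \right)} \left(-47\right)} = \sqrt{-8 + 0 \left(-47\right)} = \sqrt{-8 + 0} = \sqrt{-8} = 2 i \sqrt{2}$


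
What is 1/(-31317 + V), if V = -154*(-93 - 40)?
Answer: -1/10835 ≈ -9.2293e-5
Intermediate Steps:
V = 20482 (V = -154*(-133) = 20482)
1/(-31317 + V) = 1/(-31317 + 20482) = 1/(-10835) = -1/10835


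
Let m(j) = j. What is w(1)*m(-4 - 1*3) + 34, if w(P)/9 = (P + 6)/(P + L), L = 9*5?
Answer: 1123/46 ≈ 24.413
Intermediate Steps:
L = 45
w(P) = 9*(6 + P)/(45 + P) (w(P) = 9*((P + 6)/(P + 45)) = 9*((6 + P)/(45 + P)) = 9*(6 + P)/(45 + P))
w(1)*m(-4 - 1*3) + 34 = (9*(6 + 1)/(45 + 1))*(-4 - 1*3) + 34 = (9*7/46)*(-4 - 3) + 34 = (9*(1/46)*7)*(-7) + 34 = (63/46)*(-7) + 34 = -441/46 + 34 = 1123/46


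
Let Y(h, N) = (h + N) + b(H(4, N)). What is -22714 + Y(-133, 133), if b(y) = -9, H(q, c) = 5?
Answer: -22723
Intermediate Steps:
Y(h, N) = -9 + N + h (Y(h, N) = (h + N) - 9 = (N + h) - 9 = -9 + N + h)
-22714 + Y(-133, 133) = -22714 + (-9 + 133 - 133) = -22714 - 9 = -22723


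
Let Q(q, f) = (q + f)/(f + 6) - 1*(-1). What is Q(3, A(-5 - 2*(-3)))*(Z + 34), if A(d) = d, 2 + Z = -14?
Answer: 198/7 ≈ 28.286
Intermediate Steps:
Z = -16 (Z = -2 - 14 = -16)
Q(q, f) = 1 + (f + q)/(6 + f) (Q(q, f) = (f + q)/(6 + f) + 1 = 1 + (f + q)/(6 + f))
Q(3, A(-5 - 2*(-3)))*(Z + 34) = ((6 + 3 + 2*(-5 - 2*(-3)))/(6 + (-5 - 2*(-3))))*(-16 + 34) = ((6 + 3 + 2*(-5 + 6))/(6 + (-5 + 6)))*18 = ((6 + 3 + 2*1)/(6 + 1))*18 = ((6 + 3 + 2)/7)*18 = ((⅐)*11)*18 = (11/7)*18 = 198/7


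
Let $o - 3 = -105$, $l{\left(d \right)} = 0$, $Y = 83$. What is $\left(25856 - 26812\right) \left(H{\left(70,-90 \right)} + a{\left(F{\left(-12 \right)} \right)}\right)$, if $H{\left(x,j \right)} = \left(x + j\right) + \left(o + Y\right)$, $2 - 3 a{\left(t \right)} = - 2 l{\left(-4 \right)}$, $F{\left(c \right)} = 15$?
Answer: $\frac{109940}{3} \approx 36647.0$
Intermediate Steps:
$o = -102$ ($o = 3 - 105 = -102$)
$a{\left(t \right)} = \frac{2}{3}$ ($a{\left(t \right)} = \frac{2}{3} - \frac{\left(-2\right) 0}{3} = \frac{2}{3} - 0 = \frac{2}{3} + 0 = \frac{2}{3}$)
$H{\left(x,j \right)} = -19 + j + x$ ($H{\left(x,j \right)} = \left(x + j\right) + \left(-102 + 83\right) = \left(j + x\right) - 19 = -19 + j + x$)
$\left(25856 - 26812\right) \left(H{\left(70,-90 \right)} + a{\left(F{\left(-12 \right)} \right)}\right) = \left(25856 - 26812\right) \left(\left(-19 - 90 + 70\right) + \frac{2}{3}\right) = - 956 \left(-39 + \frac{2}{3}\right) = \left(-956\right) \left(- \frac{115}{3}\right) = \frac{109940}{3}$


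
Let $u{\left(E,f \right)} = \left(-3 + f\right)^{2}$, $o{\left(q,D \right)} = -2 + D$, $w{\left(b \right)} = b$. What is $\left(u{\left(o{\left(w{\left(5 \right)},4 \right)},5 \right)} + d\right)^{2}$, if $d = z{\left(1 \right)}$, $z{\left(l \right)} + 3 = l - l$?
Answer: $1$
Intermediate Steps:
$z{\left(l \right)} = -3$ ($z{\left(l \right)} = -3 + \left(l - l\right) = -3 + 0 = -3$)
$d = -3$
$\left(u{\left(o{\left(w{\left(5 \right)},4 \right)},5 \right)} + d\right)^{2} = \left(\left(-3 + 5\right)^{2} - 3\right)^{2} = \left(2^{2} - 3\right)^{2} = \left(4 - 3\right)^{2} = 1^{2} = 1$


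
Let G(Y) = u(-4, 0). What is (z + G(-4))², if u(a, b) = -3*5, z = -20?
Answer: 1225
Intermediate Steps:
u(a, b) = -15
G(Y) = -15
(z + G(-4))² = (-20 - 15)² = (-35)² = 1225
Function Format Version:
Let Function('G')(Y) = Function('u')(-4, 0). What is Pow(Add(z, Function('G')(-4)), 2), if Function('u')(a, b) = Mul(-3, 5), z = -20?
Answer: 1225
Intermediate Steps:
Function('u')(a, b) = -15
Function('G')(Y) = -15
Pow(Add(z, Function('G')(-4)), 2) = Pow(Add(-20, -15), 2) = Pow(-35, 2) = 1225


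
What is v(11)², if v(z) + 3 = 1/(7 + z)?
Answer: 2809/324 ≈ 8.6698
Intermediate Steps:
v(z) = -3 + 1/(7 + z)
v(11)² = ((-20 - 3*11)/(7 + 11))² = ((-20 - 33)/18)² = ((1/18)*(-53))² = (-53/18)² = 2809/324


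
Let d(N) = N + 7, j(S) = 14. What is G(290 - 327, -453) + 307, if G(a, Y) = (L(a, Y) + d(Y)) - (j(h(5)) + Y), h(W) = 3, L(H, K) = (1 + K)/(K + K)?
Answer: 136126/453 ≈ 300.50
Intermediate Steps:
L(H, K) = (1 + K)/(2*K) (L(H, K) = (1 + K)/((2*K)) = (1 + K)*(1/(2*K)) = (1 + K)/(2*K))
d(N) = 7 + N
G(a, Y) = -7 + (1 + Y)/(2*Y) (G(a, Y) = ((1 + Y)/(2*Y) + (7 + Y)) - (14 + Y) = (7 + Y + (1 + Y)/(2*Y)) + (-14 - Y) = -7 + (1 + Y)/(2*Y))
G(290 - 327, -453) + 307 = (½)*(1 - 13*(-453))/(-453) + 307 = (½)*(-1/453)*(1 + 5889) + 307 = (½)*(-1/453)*5890 + 307 = -2945/453 + 307 = 136126/453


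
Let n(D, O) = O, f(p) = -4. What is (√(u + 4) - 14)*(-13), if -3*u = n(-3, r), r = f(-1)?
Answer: 182 - 52*√3/3 ≈ 151.98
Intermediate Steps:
r = -4
u = 4/3 (u = -⅓*(-4) = 4/3 ≈ 1.3333)
(√(u + 4) - 14)*(-13) = (√(4/3 + 4) - 14)*(-13) = (√(16/3) - 14)*(-13) = (4*√3/3 - 14)*(-13) = (-14 + 4*√3/3)*(-13) = 182 - 52*√3/3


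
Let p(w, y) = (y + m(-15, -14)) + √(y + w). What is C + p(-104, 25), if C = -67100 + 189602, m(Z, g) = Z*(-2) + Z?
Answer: 122542 + I*√79 ≈ 1.2254e+5 + 8.8882*I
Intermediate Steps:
m(Z, g) = -Z (m(Z, g) = -2*Z + Z = -Z)
C = 122502
p(w, y) = 15 + y + √(w + y) (p(w, y) = (y - 1*(-15)) + √(y + w) = (y + 15) + √(w + y) = (15 + y) + √(w + y) = 15 + y + √(w + y))
C + p(-104, 25) = 122502 + (15 + 25 + √(-104 + 25)) = 122502 + (15 + 25 + √(-79)) = 122502 + (15 + 25 + I*√79) = 122502 + (40 + I*√79) = 122542 + I*√79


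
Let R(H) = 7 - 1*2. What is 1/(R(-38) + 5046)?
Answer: 1/5051 ≈ 0.00019798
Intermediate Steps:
R(H) = 5 (R(H) = 7 - 2 = 5)
1/(R(-38) + 5046) = 1/(5 + 5046) = 1/5051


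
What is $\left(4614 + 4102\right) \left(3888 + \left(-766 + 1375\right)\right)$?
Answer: $39195852$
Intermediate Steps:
$\left(4614 + 4102\right) \left(3888 + \left(-766 + 1375\right)\right) = 8716 \left(3888 + 609\right) = 8716 \cdot 4497 = 39195852$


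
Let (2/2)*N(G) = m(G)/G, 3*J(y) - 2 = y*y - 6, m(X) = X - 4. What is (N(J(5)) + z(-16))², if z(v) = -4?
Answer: 625/49 ≈ 12.755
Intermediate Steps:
m(X) = -4 + X
J(y) = -4/3 + y²/3 (J(y) = ⅔ + (y*y - 6)/3 = ⅔ + (y² - 6)/3 = ⅔ + (-6 + y²)/3 = ⅔ + (-2 + y²/3) = -4/3 + y²/3)
N(G) = (-4 + G)/G
(N(J(5)) + z(-16))² = ((-4 + (-4/3 + (⅓)*5²))/(-4/3 + (⅓)*5²) - 4)² = ((-4 + (-4/3 + (⅓)*25))/(-4/3 + (⅓)*25) - 4)² = ((-4 + (-4/3 + 25/3))/(-4/3 + 25/3) - 4)² = ((-4 + 7)/7 - 4)² = ((⅐)*3 - 4)² = (3/7 - 4)² = (-25/7)² = 625/49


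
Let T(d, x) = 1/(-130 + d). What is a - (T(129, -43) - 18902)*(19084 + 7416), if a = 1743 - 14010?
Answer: 500917233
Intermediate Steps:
a = -12267
a - (T(129, -43) - 18902)*(19084 + 7416) = -12267 - (1/(-130 + 129) - 18902)*(19084 + 7416) = -12267 - (1/(-1) - 18902)*26500 = -12267 - (-1 - 18902)*26500 = -12267 - (-18903)*26500 = -12267 - 1*(-500929500) = -12267 + 500929500 = 500917233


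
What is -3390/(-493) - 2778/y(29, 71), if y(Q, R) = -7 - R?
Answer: 272329/6409 ≈ 42.492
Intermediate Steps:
-3390/(-493) - 2778/y(29, 71) = -3390/(-493) - 2778/(-7 - 1*71) = -3390*(-1/493) - 2778/(-7 - 71) = 3390/493 - 2778/(-78) = 3390/493 - 2778*(-1/78) = 3390/493 + 463/13 = 272329/6409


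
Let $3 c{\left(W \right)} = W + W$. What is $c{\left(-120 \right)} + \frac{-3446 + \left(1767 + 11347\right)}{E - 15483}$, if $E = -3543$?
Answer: $- \frac{765874}{9513} \approx -80.508$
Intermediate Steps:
$c{\left(W \right)} = \frac{2 W}{3}$ ($c{\left(W \right)} = \frac{W + W}{3} = \frac{2 W}{3}$)
$c{\left(-120 \right)} + \frac{-3446 + \left(1767 + 11347\right)}{E - 15483} = \frac{2}{3} \left(-120\right) + \frac{-3446 + \left(1767 + 11347\right)}{-3543 - 15483} = -80 + \frac{-3446 + 13114}{-19026} = -80 + 9668 \left(- \frac{1}{19026}\right) = -80 - \frac{4834}{9513} = - \frac{765874}{9513}$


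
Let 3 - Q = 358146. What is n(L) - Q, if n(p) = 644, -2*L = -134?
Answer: 358787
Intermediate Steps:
L = 67 (L = -½*(-134) = 67)
Q = -358143 (Q = 3 - 1*358146 = 3 - 358146 = -358143)
n(L) - Q = 644 - 1*(-358143) = 644 + 358143 = 358787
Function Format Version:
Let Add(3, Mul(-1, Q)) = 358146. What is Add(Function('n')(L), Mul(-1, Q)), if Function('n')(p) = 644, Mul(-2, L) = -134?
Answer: 358787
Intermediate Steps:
L = 67 (L = Mul(Rational(-1, 2), -134) = 67)
Q = -358143 (Q = Add(3, Mul(-1, 358146)) = Add(3, -358146) = -358143)
Add(Function('n')(L), Mul(-1, Q)) = Add(644, Mul(-1, -358143)) = Add(644, 358143) = 358787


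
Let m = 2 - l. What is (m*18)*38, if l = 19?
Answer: -11628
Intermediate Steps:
m = -17 (m = 2 - 1*19 = 2 - 19 = -17)
(m*18)*38 = -17*18*38 = -306*38 = -11628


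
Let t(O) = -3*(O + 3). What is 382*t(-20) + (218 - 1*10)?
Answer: 19690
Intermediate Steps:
t(O) = -9 - 3*O (t(O) = -3*(3 + O) = -9 - 3*O)
382*t(-20) + (218 - 1*10) = 382*(-9 - 3*(-20)) + (218 - 1*10) = 382*(-9 + 60) + (218 - 10) = 382*51 + 208 = 19482 + 208 = 19690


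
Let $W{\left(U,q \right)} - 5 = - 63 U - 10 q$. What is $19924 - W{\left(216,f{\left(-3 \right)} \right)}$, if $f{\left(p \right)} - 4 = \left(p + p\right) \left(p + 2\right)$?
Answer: $33627$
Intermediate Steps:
$f{\left(p \right)} = 4 + 2 p \left(2 + p\right)$ ($f{\left(p \right)} = 4 + \left(p + p\right) \left(p + 2\right) = 4 + 2 p \left(2 + p\right)$)
$W{\left(U,q \right)} = 5 - 63 U - 10 q$ ($W{\left(U,q \right)} = 5 - \left(10 q + 63 U\right) = 5 - 63 U - 10 q$)
$19924 - W{\left(216,f{\left(-3 \right)} \right)} = 19924 - \left(5 - 13608 - 10 \left(4 + 2 \left(-3\right)^{2} + 4 \left(-3\right)\right)\right) = 19924 - \left(5 - 13608 - 10 \left(4 + 2 \cdot 9 - 12\right)\right) = 19924 - \left(5 - 13608 - 10 \left(4 + 18 - 12\right)\right) = 19924 - \left(5 - 13608 - 100\right) = 19924 - -13703 = 19924 + 13703 = 33627$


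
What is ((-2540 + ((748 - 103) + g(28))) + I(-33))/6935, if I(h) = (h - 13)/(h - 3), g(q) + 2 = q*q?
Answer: -20011/124830 ≈ -0.16031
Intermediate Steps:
g(q) = -2 + q² (g(q) = -2 + q*q = -2 + q²)
I(h) = (-13 + h)/(-3 + h)
((-2540 + ((748 - 103) + g(28))) + I(-33))/6935 = ((-2540 + ((748 - 103) + (-2 + 28²))) + (-13 - 33)/(-3 - 33))/6935 = ((-2540 + (645 + (-2 + 784))) - 46/(-36))*(1/6935) = ((-2540 + (645 + 782)) - 1/36*(-46))*(1/6935) = ((-2540 + 1427) + 23/18)*(1/6935) = (-1113 + 23/18)*(1/6935) = -20011/18*1/6935 = -20011/124830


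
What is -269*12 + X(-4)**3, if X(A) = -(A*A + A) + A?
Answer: -7324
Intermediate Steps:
X(A) = -A**2 (X(A) = -(A**2 + A) + A = -(A + A**2) + A = (-A - A**2) + A = -A**2)
-269*12 + X(-4)**3 = -269*12 + (-1*(-4)**2)**3 = -3228 + (-1*16)**3 = -3228 + (-16)**3 = -3228 - 4096 = -7324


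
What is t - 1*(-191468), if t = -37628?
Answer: 153840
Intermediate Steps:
t - 1*(-191468) = -37628 - 1*(-191468) = -37628 + 191468 = 153840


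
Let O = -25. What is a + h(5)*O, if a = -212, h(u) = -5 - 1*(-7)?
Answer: -262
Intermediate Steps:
h(u) = 2 (h(u) = -5 + 7 = 2)
a + h(5)*O = -212 + 2*(-25) = -212 - 50 = -262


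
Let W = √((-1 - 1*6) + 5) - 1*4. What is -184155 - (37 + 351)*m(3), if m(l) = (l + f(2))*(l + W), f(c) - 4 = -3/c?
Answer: -182021 - 2134*I*√2 ≈ -1.8202e+5 - 3017.9*I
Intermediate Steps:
f(c) = 4 - 3/c
W = -4 + I*√2 (W = √((-1 - 6) + 5) - 4 = √(-7 + 5) - 4 = √(-2) - 4 = I*√2 - 4 = -4 + I*√2 ≈ -4.0 + 1.4142*I)
m(l) = (5/2 + l)*(-4 + l + I*√2) (m(l) = (l + (4 - 3/2))*(l + (-4 + I*√2)) = (l + (4 - 3*½))*(-4 + l + I*√2) = (l + (4 - 3/2))*(-4 + l + I*√2) = (l + 5/2)*(-4 + l + I*√2) = (5/2 + l)*(-4 + l + I*√2))
-184155 - (37 + 351)*m(3) = -184155 - (37 + 351)*(-10 + 3² - 3/2*3 + 5*I*√2/2 + I*3*√2) = -184155 - 388*(-10 + 9 - 9/2 + 5*I*√2/2 + 3*I*√2) = -184155 - 388*(-11/2 + 11*I*√2/2) = -184155 - (-2134 + 2134*I*√2) = -184155 + (2134 - 2134*I*√2) = -182021 - 2134*I*√2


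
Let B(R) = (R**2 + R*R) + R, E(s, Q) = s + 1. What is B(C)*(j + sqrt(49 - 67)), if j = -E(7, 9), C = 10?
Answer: -1680 + 630*I*sqrt(2) ≈ -1680.0 + 890.95*I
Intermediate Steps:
E(s, Q) = 1 + s
B(R) = R + 2*R**2 (B(R) = (R**2 + R**2) + R = 2*R**2 + R = R + 2*R**2)
j = -8 (j = -(1 + 7) = -1*8 = -8)
B(C)*(j + sqrt(49 - 67)) = (10*(1 + 2*10))*(-8 + sqrt(49 - 67)) = (10*(1 + 20))*(-8 + sqrt(-18)) = (10*21)*(-8 + 3*I*sqrt(2)) = 210*(-8 + 3*I*sqrt(2)) = -1680 + 630*I*sqrt(2)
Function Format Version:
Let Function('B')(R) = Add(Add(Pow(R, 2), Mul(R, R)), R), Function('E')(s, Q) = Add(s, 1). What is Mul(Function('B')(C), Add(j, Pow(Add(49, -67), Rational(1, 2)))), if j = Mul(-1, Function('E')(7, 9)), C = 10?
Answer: Add(-1680, Mul(630, I, Pow(2, Rational(1, 2)))) ≈ Add(-1680.0, Mul(890.95, I))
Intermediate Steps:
Function('E')(s, Q) = Add(1, s)
Function('B')(R) = Add(R, Mul(2, Pow(R, 2))) (Function('B')(R) = Add(Add(Pow(R, 2), Pow(R, 2)), R) = Add(Mul(2, Pow(R, 2)), R) = Add(R, Mul(2, Pow(R, 2))))
j = -8 (j = Mul(-1, Add(1, 7)) = Mul(-1, 8) = -8)
Mul(Function('B')(C), Add(j, Pow(Add(49, -67), Rational(1, 2)))) = Mul(Mul(10, Add(1, Mul(2, 10))), Add(-8, Pow(Add(49, -67), Rational(1, 2)))) = Mul(Mul(10, Add(1, 20)), Add(-8, Pow(-18, Rational(1, 2)))) = Mul(Mul(10, 21), Add(-8, Mul(3, I, Pow(2, Rational(1, 2))))) = Mul(210, Add(-8, Mul(3, I, Pow(2, Rational(1, 2))))) = Add(-1680, Mul(630, I, Pow(2, Rational(1, 2))))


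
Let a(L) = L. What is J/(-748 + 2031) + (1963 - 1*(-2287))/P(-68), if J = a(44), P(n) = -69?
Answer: -5449714/88527 ≈ -61.560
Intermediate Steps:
J = 44
J/(-748 + 2031) + (1963 - 1*(-2287))/P(-68) = 44/(-748 + 2031) + (1963 - 1*(-2287))/(-69) = 44/1283 + (1963 + 2287)*(-1/69) = 44*(1/1283) + 4250*(-1/69) = 44/1283 - 4250/69 = -5449714/88527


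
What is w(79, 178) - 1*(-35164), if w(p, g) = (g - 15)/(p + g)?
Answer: 9037311/257 ≈ 35165.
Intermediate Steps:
w(p, g) = (-15 + g)/(g + p)
w(79, 178) - 1*(-35164) = (-15 + 178)/(178 + 79) - 1*(-35164) = 163/257 + 35164 = 9037311/257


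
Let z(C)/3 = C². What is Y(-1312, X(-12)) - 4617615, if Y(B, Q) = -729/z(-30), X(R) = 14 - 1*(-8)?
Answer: -461761527/100 ≈ -4.6176e+6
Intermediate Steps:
z(C) = 3*C²
X(R) = 22 (X(R) = 14 + 8 = 22)
Y(B, Q) = -27/100 (Y(B, Q) = -729/(3*(-30)²) = -729/(3*900) = -729/2700 = -729*1/2700 = -27/100)
Y(-1312, X(-12)) - 4617615 = -27/100 - 4617615 = -461761527/100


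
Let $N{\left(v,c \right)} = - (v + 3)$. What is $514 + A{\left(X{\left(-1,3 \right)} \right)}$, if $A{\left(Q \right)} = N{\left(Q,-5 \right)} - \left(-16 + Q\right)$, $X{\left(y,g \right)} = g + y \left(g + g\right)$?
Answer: $533$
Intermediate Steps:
$N{\left(v,c \right)} = -3 - v$ ($N{\left(v,c \right)} = - (3 + v) = -3 - v$)
$X{\left(y,g \right)} = g + 2 g y$ ($X{\left(y,g \right)} = g + y 2 g = g + 2 g y$)
$A{\left(Q \right)} = 13 - 2 Q$ ($A{\left(Q \right)} = \left(-3 - Q\right) - \left(-16 + Q\right) = 13 - 2 Q$)
$514 + A{\left(X{\left(-1,3 \right)} \right)} = 514 + \left(13 - 2 \cdot 3 \left(1 + 2 \left(-1\right)\right)\right) = 514 + \left(13 - 2 \cdot 3 \left(1 - 2\right)\right) = 514 + \left(13 - 2 \cdot 3 \left(-1\right)\right) = 514 + \left(13 - -6\right) = 514 + \left(13 + 6\right) = 514 + 19 = 533$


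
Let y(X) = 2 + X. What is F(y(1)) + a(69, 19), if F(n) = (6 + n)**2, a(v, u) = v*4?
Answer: 357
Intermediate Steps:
a(v, u) = 4*v
F(y(1)) + a(69, 19) = (6 + (2 + 1))**2 + 4*69 = (6 + 3)**2 + 276 = 9**2 + 276 = 81 + 276 = 357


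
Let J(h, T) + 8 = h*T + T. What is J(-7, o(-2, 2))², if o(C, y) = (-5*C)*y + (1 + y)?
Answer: 21316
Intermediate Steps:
o(C, y) = 1 + y - 5*C*y (o(C, y) = -5*C*y + (1 + y) = 1 + y - 5*C*y)
J(h, T) = -8 + T + T*h (J(h, T) = -8 + (h*T + T) = -8 + (T*h + T) = -8 + (T + T*h) = -8 + T + T*h)
J(-7, o(-2, 2))² = (-8 + (1 + 2 - 5*(-2)*2) + (1 + 2 - 5*(-2)*2)*(-7))² = (-8 + (1 + 2 + 20) + (1 + 2 + 20)*(-7))² = (-8 + 23 + 23*(-7))² = (-8 + 23 - 161)² = (-146)² = 21316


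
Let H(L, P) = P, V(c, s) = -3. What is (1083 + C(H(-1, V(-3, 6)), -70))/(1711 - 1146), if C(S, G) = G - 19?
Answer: 994/565 ≈ 1.7593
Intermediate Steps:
C(S, G) = -19 + G
(1083 + C(H(-1, V(-3, 6)), -70))/(1711 - 1146) = (1083 + (-19 - 70))/(1711 - 1146) = (1083 - 89)/565 = 994*(1/565) = 994/565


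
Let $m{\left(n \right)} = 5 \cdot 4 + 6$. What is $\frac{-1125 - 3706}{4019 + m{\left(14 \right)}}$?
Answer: $- \frac{4831}{4045} \approx -1.1943$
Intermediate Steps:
$m{\left(n \right)} = 26$ ($m{\left(n \right)} = 20 + 6 = 26$)
$\frac{-1125 - 3706}{4019 + m{\left(14 \right)}} = \frac{-1125 - 3706}{4019 + 26} = - \frac{4831}{4045}$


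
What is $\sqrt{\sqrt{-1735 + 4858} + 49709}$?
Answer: $\sqrt{49709 + 3 \sqrt{347}} \approx 223.08$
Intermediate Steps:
$\sqrt{\sqrt{-1735 + 4858} + 49709} = \sqrt{\sqrt{3123} + 49709} = \sqrt{3 \sqrt{347} + 49709} = \sqrt{49709 + 3 \sqrt{347}}$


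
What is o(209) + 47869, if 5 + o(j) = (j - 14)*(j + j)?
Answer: 129374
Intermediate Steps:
o(j) = -5 + 2*j*(-14 + j) (o(j) = -5 + (j - 14)*(j + j) = -5 + (-14 + j)*(2*j) = -5 + 2*j*(-14 + j))
o(209) + 47869 = (-5 - 28*209 + 2*209²) + 47869 = (-5 - 5852 + 2*43681) + 47869 = (-5 - 5852 + 87362) + 47869 = 81505 + 47869 = 129374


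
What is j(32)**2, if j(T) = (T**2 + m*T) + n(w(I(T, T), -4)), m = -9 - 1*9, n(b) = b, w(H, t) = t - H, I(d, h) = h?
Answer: 169744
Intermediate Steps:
m = -18 (m = -9 - 9 = -18)
j(T) = -4 + T**2 - 19*T (j(T) = (T**2 - 18*T) + (-4 - T) = -4 + T**2 - 19*T)
j(32)**2 = (-4 + 32**2 - 19*32)**2 = (-4 + 1024 - 608)**2 = 412**2 = 169744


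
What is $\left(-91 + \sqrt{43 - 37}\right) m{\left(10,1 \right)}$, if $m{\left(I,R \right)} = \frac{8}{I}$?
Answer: $- \frac{364}{5} + \frac{4 \sqrt{6}}{5} \approx -70.84$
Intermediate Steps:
$\left(-91 + \sqrt{43 - 37}\right) m{\left(10,1 \right)} = \left(-91 + \sqrt{43 - 37}\right) \frac{8}{10} = \left(-91 + \sqrt{6}\right) 8 \cdot \frac{1}{10} = \left(-91 + \sqrt{6}\right) \frac{4}{5} = - \frac{364}{5} + \frac{4 \sqrt{6}}{5}$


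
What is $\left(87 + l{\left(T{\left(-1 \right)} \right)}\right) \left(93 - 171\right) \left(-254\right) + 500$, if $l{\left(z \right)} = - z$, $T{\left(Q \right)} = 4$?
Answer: $1644896$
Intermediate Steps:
$\left(87 + l{\left(T{\left(-1 \right)} \right)}\right) \left(93 - 171\right) \left(-254\right) + 500 = \left(87 - 4\right) \left(93 - 171\right) \left(-254\right) + 500 = \left(87 - 4\right) \left(-78\right) \left(-254\right) + 500 = 83 \left(-78\right) \left(-254\right) + 500 = \left(-6474\right) \left(-254\right) + 500 = 1644396 + 500 = 1644896$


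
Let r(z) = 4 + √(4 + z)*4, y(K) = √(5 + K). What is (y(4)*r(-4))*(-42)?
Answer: -504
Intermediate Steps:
r(z) = 4 + 4*√(4 + z)
(y(4)*r(-4))*(-42) = (√(5 + 4)*(4 + 4*√(4 - 4)))*(-42) = (√9*(4 + 4*√0))*(-42) = (3*(4 + 4*0))*(-42) = (3*(4 + 0))*(-42) = (3*4)*(-42) = 12*(-42) = -504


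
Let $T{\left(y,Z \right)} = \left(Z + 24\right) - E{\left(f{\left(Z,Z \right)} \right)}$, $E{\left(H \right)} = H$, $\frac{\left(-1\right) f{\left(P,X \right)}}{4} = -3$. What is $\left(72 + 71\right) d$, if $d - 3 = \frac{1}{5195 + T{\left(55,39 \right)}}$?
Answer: $\frac{2250677}{5246} \approx 429.03$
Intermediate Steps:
$f{\left(P,X \right)} = 12$ ($f{\left(P,X \right)} = \left(-4\right) \left(-3\right) = 12$)
$T{\left(y,Z \right)} = 12 + Z$ ($T{\left(y,Z \right)} = \left(Z + 24\right) - 12 = \left(24 + Z\right) - 12 = 12 + Z$)
$d = \frac{15739}{5246}$ ($d = 3 + \frac{1}{5195 + \left(12 + 39\right)} = 3 + \frac{1}{5195 + 51} = 3 + \frac{1}{5246} = \frac{15739}{5246} \approx 3.0002$)
$\left(72 + 71\right) d = \left(72 + 71\right) \frac{15739}{5246} = 143 \cdot \frac{15739}{5246} = \frac{2250677}{5246}$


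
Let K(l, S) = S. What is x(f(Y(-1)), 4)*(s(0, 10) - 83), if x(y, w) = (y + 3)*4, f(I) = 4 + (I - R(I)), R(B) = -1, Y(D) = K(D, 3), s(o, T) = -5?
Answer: -3872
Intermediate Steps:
Y(D) = 3
f(I) = 5 + I (f(I) = 4 + (I - 1*(-1)) = 4 + (I + 1) = 4 + (1 + I) = 5 + I)
x(y, w) = 12 + 4*y (x(y, w) = (3 + y)*4 = 12 + 4*y)
x(f(Y(-1)), 4)*(s(0, 10) - 83) = (12 + 4*(5 + 3))*(-5 - 83) = (12 + 4*8)*(-88) = (12 + 32)*(-88) = 44*(-88) = -3872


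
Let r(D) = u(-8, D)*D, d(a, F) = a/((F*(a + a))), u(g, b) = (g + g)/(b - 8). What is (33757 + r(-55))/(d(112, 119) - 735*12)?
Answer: -72277574/18892431 ≈ -3.8257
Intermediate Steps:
u(g, b) = 2*g/(-8 + b) (u(g, b) = (2*g)/(-8 + b) = 2*g/(-8 + b))
d(a, F) = 1/(2*F) (d(a, F) = a/((F*(2*a))) = a/((2*F*a)) = a*(1/(2*F*a)) = 1/(2*F))
r(D) = -16*D/(-8 + D) (r(D) = (2*(-8)/(-8 + D))*D = (-16/(-8 + D))*D = -16*D/(-8 + D))
(33757 + r(-55))/(d(112, 119) - 735*12) = (33757 - 16*(-55)/(-8 - 55))/((½)/119 - 735*12) = (33757 - 16*(-55)/(-63))/((½)*(1/119) - 8820) = (33757 - 16*(-55)*(-1/63))/(1/238 - 8820) = (33757 - 880/63)/(-2099159/238) = (2125811/63)*(-238/2099159) = -72277574/18892431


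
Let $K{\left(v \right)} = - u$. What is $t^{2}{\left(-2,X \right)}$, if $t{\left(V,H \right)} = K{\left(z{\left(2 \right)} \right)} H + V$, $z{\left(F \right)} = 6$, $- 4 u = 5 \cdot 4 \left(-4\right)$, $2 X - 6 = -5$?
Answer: $144$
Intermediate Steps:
$X = \frac{1}{2}$ ($X = 3 + \frac{1}{2} \left(-5\right) = 3 - \frac{5}{2} = \frac{1}{2} \approx 0.5$)
$u = 20$ ($u = - \frac{5 \cdot 4 \left(-4\right)}{4} = - \frac{20 \left(-4\right)}{4} = \left(- \frac{1}{4}\right) \left(-80\right) = 20$)
$K{\left(v \right)} = -20$ ($K{\left(v \right)} = \left(-1\right) 20 = -20$)
$t{\left(V,H \right)} = V - 20 H$ ($t{\left(V,H \right)} = - 20 H + V = V - 20 H$)
$t^{2}{\left(-2,X \right)} = \left(-2 - 10\right)^{2} = \left(-12\right)^{2} = 144$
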